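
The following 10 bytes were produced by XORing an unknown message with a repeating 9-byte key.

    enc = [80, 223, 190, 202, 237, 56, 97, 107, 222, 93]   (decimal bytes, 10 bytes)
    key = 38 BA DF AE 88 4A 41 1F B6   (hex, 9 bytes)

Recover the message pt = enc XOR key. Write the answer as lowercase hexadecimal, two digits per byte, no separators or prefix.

The 9-byte key repeats, so the effective keystream is 38 ba df ae 88 4a 41 1f b6 38.
byte 0: 50 ^ 38 = 68
byte 1: df ^ ba = 65
byte 2: be ^ df = 61
byte 3: ca ^ ae = 64
byte 4: ed ^ 88 = 65
byte 5: 38 ^ 4a = 72
byte 6: 61 ^ 41 = 20
byte 7: 6b ^ 1f = 74
byte 8: de ^ b6 = 68
byte 9: 5d ^ 38 = 65

68656164657220746865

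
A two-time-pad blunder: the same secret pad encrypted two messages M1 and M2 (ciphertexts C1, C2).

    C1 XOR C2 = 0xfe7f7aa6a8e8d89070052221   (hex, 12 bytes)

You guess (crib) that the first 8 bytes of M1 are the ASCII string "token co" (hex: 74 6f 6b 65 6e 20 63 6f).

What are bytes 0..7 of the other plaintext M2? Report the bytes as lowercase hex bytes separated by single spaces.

Since C1 ⊕ C2 = M1 ⊕ M2, XORing with the guessed M1 bytes yields the corresponding M2 bytes: M2 = (C1 ⊕ C2) ⊕ M1.
fe ⊕ 74 = 8a
7f ⊕ 6f = 10
7a ⊕ 6b = 11
a6 ⊕ 65 = c3
a8 ⊕ 6e = c6
e8 ⊕ 20 = c8
d8 ⊕ 63 = bb
90 ⊕ 6f = ff

8a 10 11 c3 c6 c8 bb ff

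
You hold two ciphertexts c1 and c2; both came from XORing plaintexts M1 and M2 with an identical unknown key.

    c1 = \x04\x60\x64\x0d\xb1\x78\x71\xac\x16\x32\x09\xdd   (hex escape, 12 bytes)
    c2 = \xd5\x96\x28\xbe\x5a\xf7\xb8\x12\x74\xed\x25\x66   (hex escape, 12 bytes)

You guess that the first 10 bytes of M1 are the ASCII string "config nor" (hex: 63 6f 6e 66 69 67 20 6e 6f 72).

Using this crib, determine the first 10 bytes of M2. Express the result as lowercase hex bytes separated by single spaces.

First, c1 ⊕ c2 = (M1 ⊕ K) ⊕ (M2 ⊕ K) = M1 ⊕ M2, so the key drops out. Then M2 = (M1 ⊕ M2) ⊕ M1 over the first 10 bytes.
byte 0: (04 XOR d5) XOR 63 = d1 XOR 63 = b2
byte 1: (60 XOR 96) XOR 6f = f6 XOR 6f = 99
byte 2: (64 XOR 28) XOR 6e = 4c XOR 6e = 22
byte 3: (0d XOR be) XOR 66 = b3 XOR 66 = d5
byte 4: (b1 XOR 5a) XOR 69 = eb XOR 69 = 82
byte 5: (78 XOR f7) XOR 67 = 8f XOR 67 = e8
byte 6: (71 XOR b8) XOR 20 = c9 XOR 20 = e9
byte 7: (ac XOR 12) XOR 6e = be XOR 6e = d0
byte 8: (16 XOR 74) XOR 6f = 62 XOR 6f = 0d
byte 9: (32 XOR ed) XOR 72 = df XOR 72 = ad

b2 99 22 d5 82 e8 e9 d0 0d ad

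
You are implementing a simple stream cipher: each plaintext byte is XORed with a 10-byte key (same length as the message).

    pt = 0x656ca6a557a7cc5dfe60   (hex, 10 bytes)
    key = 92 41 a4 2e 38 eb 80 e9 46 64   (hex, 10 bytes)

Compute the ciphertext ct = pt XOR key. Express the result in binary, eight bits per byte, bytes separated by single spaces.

XOR is its own inverse, so applying the key byte-wise gives the result directly.
01100101 xor 10010010 = 11110111
01101100 xor 01000001 = 00101101
10100110 xor 10100100 = 00000010
10100101 xor 00101110 = 10001011
01010111 xor 00111000 = 01101111
10100111 xor 11101011 = 01001100
11001100 xor 10000000 = 01001100
01011101 xor 11101001 = 10110100
11111110 xor 01000110 = 10111000
01100000 xor 01100100 = 00000100

11110111 00101101 00000010 10001011 01101111 01001100 01001100 10110100 10111000 00000100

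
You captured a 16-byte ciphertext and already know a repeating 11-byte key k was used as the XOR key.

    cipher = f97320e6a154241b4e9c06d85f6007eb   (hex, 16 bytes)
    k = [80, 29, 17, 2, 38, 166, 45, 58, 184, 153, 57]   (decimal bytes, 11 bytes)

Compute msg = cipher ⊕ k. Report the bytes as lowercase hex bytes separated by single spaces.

a9 6e 31 e4 87 f2 09 21 f6 05 3f 88 42 71 05 cd

The 11-byte key repeats, so the effective keystream is 50 1d 11 02 26 a6 2d 3a b8 99 39 50 1d 11 02 26.
byte 0: f9 ^ 50 = a9
byte 1: 73 ^ 1d = 6e
byte 2: 20 ^ 11 = 31
byte 3: e6 ^ 02 = e4
byte 4: a1 ^ 26 = 87
byte 5: 54 ^ a6 = f2
byte 6: 24 ^ 2d = 09
byte 7: 1b ^ 3a = 21
byte 8: 4e ^ b8 = f6
byte 9: 9c ^ 99 = 05
byte 10: 06 ^ 39 = 3f
byte 11: d8 ^ 50 = 88
byte 12: 5f ^ 1d = 42
byte 13: 60 ^ 11 = 71
byte 14: 07 ^ 02 = 05
byte 15: eb ^ 26 = cd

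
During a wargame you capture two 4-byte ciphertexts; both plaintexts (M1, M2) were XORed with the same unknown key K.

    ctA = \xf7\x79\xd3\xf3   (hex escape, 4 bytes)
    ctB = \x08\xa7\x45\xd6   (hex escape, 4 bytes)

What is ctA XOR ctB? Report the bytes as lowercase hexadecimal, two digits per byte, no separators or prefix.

ffde9625

ctA ⊕ ctB = (M1 ⊕ K) ⊕ (M2 ⊕ K) = M1 ⊕ M2 — the shared key cancels under XOR.
f7 xor 08 = ff
79 xor a7 = de
d3 xor 45 = 96
f3 xor d6 = 25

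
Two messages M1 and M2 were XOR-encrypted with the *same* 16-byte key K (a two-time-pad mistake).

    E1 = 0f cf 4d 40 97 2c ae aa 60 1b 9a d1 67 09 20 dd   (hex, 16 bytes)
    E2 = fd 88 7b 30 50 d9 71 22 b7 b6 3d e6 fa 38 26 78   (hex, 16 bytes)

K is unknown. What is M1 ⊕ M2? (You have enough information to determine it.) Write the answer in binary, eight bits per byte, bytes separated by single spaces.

E1 ⊕ E2 = (M1 ⊕ K) ⊕ (M2 ⊕ K) = M1 ⊕ M2 — the shared key cancels under XOR.
00001111 ^ 11111101 = 11110010
11001111 ^ 10001000 = 01000111
01001101 ^ 01111011 = 00110110
01000000 ^ 00110000 = 01110000
10010111 ^ 01010000 = 11000111
00101100 ^ 11011001 = 11110101
10101110 ^ 01110001 = 11011111
10101010 ^ 00100010 = 10001000
01100000 ^ 10110111 = 11010111
00011011 ^ 10110110 = 10101101
10011010 ^ 00111101 = 10100111
11010001 ^ 11100110 = 00110111
01100111 ^ 11111010 = 10011101
00001001 ^ 00111000 = 00110001
00100000 ^ 00100110 = 00000110
11011101 ^ 01111000 = 10100101

11110010 01000111 00110110 01110000 11000111 11110101 11011111 10001000 11010111 10101101 10100111 00110111 10011101 00110001 00000110 10100101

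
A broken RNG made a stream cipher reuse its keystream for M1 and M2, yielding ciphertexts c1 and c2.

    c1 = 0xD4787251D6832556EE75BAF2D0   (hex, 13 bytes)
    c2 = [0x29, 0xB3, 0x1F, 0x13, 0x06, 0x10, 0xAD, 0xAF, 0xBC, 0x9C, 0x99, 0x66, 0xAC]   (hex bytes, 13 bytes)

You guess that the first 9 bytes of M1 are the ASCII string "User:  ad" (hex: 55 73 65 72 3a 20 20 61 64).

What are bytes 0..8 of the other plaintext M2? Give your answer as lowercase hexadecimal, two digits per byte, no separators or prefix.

a8b80830eab3a89836

First, c1 ⊕ c2 = (M1 ⊕ K) ⊕ (M2 ⊕ K) = M1 ⊕ M2, so the key drops out. Then M2 = (M1 ⊕ M2) ⊕ M1 over the first 9 bytes.
byte 0: (d4 XOR 29) XOR 55 = fd XOR 55 = a8
byte 1: (78 XOR b3) XOR 73 = cb XOR 73 = b8
byte 2: (72 XOR 1f) XOR 65 = 6d XOR 65 = 08
byte 3: (51 XOR 13) XOR 72 = 42 XOR 72 = 30
byte 4: (d6 XOR 06) XOR 3a = d0 XOR 3a = ea
byte 5: (83 XOR 10) XOR 20 = 93 XOR 20 = b3
byte 6: (25 XOR ad) XOR 20 = 88 XOR 20 = a8
byte 7: (56 XOR af) XOR 61 = f9 XOR 61 = 98
byte 8: (ee XOR bc) XOR 64 = 52 XOR 64 = 36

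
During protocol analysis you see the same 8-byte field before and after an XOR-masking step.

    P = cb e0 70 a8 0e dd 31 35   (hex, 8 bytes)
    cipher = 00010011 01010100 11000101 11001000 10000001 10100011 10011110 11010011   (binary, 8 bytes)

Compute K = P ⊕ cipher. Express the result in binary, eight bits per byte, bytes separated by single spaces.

Since cipher = P ⊕ K, XORing both sides with P gives K = P ⊕ cipher.
byte 0: cb xor 13 = d8
byte 1: e0 xor 54 = b4
byte 2: 70 xor c5 = b5
byte 3: a8 xor c8 = 60
byte 4: 0e xor 81 = 8f
byte 5: dd xor a3 = 7e
byte 6: 31 xor 9e = af
byte 7: 35 xor d3 = e6

11011000 10110100 10110101 01100000 10001111 01111110 10101111 11100110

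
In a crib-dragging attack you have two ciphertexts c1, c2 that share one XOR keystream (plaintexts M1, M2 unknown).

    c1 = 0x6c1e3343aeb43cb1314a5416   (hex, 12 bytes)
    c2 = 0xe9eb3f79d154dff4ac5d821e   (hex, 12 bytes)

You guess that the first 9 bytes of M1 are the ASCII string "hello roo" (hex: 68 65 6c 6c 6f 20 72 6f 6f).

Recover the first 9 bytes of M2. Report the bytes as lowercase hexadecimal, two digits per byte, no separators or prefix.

ed90605610c0912af2

First, c1 ⊕ c2 = (M1 ⊕ K) ⊕ (M2 ⊕ K) = M1 ⊕ M2, so the key drops out. Then M2 = (M1 ⊕ M2) ⊕ M1 over the first 9 bytes.
byte 0: (6c xor e9) xor 68 = 85 xor 68 = ed
byte 1: (1e xor eb) xor 65 = f5 xor 65 = 90
byte 2: (33 xor 3f) xor 6c = 0c xor 6c = 60
byte 3: (43 xor 79) xor 6c = 3a xor 6c = 56
byte 4: (ae xor d1) xor 6f = 7f xor 6f = 10
byte 5: (b4 xor 54) xor 20 = e0 xor 20 = c0
byte 6: (3c xor df) xor 72 = e3 xor 72 = 91
byte 7: (b1 xor f4) xor 6f = 45 xor 6f = 2a
byte 8: (31 xor ac) xor 6f = 9d xor 6f = f2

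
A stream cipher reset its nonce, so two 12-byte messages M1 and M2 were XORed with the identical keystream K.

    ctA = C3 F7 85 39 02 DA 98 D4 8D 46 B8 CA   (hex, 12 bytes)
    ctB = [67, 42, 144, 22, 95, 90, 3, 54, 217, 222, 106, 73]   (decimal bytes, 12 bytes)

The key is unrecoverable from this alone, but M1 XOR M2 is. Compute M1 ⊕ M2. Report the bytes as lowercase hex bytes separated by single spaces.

ctA ⊕ ctB = (M1 ⊕ K) ⊕ (M2 ⊕ K) = M1 ⊕ M2 — the shared key cancels under XOR.
c3 ⊕ 43 = 80
f7 ⊕ 2a = dd
85 ⊕ 90 = 15
39 ⊕ 16 = 2f
02 ⊕ 5f = 5d
da ⊕ 5a = 80
98 ⊕ 03 = 9b
d4 ⊕ 36 = e2
8d ⊕ d9 = 54
46 ⊕ de = 98
b8 ⊕ 6a = d2
ca ⊕ 49 = 83

80 dd 15 2f 5d 80 9b e2 54 98 d2 83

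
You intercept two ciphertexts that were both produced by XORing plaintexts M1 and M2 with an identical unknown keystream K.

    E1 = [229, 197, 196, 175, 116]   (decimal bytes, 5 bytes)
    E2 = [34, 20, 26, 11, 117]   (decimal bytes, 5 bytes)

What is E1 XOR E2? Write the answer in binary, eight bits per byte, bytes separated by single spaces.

E1 ⊕ E2 = (M1 ⊕ K) ⊕ (M2 ⊕ K) = M1 ⊕ M2 — the shared key cancels under XOR.
e5 ⊕ 22 = c7
c5 ⊕ 14 = d1
c4 ⊕ 1a = de
af ⊕ 0b = a4
74 ⊕ 75 = 01

11000111 11010001 11011110 10100100 00000001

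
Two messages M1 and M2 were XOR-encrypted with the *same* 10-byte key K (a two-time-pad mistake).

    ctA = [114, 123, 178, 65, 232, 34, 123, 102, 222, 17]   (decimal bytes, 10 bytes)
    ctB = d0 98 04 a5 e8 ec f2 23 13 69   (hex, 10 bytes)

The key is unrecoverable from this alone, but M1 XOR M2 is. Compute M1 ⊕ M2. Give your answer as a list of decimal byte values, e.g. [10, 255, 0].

ctA ⊕ ctB = (M1 ⊕ K) ⊕ (M2 ⊕ K) = M1 ⊕ M2 — the shared key cancels under XOR.
72 XOR d0 = a2
7b XOR 98 = e3
b2 XOR 04 = b6
41 XOR a5 = e4
e8 XOR e8 = 00
22 XOR ec = ce
7b XOR f2 = 89
66 XOR 23 = 45
de XOR 13 = cd
11 XOR 69 = 78

[162, 227, 182, 228, 0, 206, 137, 69, 205, 120]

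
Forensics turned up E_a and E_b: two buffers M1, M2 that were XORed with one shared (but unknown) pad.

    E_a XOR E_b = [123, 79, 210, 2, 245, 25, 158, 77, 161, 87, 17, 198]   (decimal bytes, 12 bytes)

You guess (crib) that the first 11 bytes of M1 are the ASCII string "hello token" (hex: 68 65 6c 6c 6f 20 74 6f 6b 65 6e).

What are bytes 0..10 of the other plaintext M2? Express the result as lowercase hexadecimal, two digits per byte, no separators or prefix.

Since E_a ⊕ E_b = M1 ⊕ M2, XORing with the guessed M1 bytes yields the corresponding M2 bytes: M2 = (E_a ⊕ E_b) ⊕ M1.
123 XOR 104 =  19
 79 XOR 101 =  42
210 XOR 108 = 190
  2 XOR 108 = 110
245 XOR 111 = 154
 25 XOR  32 =  57
158 XOR 116 = 234
 77 XOR 111 =  34
161 XOR 107 = 202
 87 XOR 101 =  50
 17 XOR 110 = 127

132abe6e9a39ea22ca327f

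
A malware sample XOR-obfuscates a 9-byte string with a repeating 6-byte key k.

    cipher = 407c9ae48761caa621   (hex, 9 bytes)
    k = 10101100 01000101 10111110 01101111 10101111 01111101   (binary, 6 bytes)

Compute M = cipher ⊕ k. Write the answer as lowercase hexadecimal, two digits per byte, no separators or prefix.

The 6-byte key repeats, so the effective keystream is ac 45 be 6f af 7d ac 45 be.
byte 0: 40 XOR ac = ec
byte 1: 7c XOR 45 = 39
byte 2: 9a XOR be = 24
byte 3: e4 XOR 6f = 8b
byte 4: 87 XOR af = 28
byte 5: 61 XOR 7d = 1c
byte 6: ca XOR ac = 66
byte 7: a6 XOR 45 = e3
byte 8: 21 XOR be = 9f

ec39248b281c66e39f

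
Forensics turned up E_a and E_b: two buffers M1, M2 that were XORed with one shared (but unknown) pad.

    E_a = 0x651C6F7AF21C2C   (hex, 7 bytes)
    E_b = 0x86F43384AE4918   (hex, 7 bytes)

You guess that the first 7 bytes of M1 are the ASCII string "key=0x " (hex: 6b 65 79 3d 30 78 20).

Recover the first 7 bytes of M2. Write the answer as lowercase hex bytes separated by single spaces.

88 8d 25 c3 6c 2d 14

First, E_a ⊕ E_b = (M1 ⊕ K) ⊕ (M2 ⊕ K) = M1 ⊕ M2, so the key drops out. Then M2 = (M1 ⊕ M2) ⊕ M1 over the first 7 bytes.
byte 0: (65 ⊕ 86) ⊕ 6b = e3 ⊕ 6b = 88
byte 1: (1c ⊕ f4) ⊕ 65 = e8 ⊕ 65 = 8d
byte 2: (6f ⊕ 33) ⊕ 79 = 5c ⊕ 79 = 25
byte 3: (7a ⊕ 84) ⊕ 3d = fe ⊕ 3d = c3
byte 4: (f2 ⊕ ae) ⊕ 30 = 5c ⊕ 30 = 6c
byte 5: (1c ⊕ 49) ⊕ 78 = 55 ⊕ 78 = 2d
byte 6: (2c ⊕ 18) ⊕ 20 = 34 ⊕ 20 = 14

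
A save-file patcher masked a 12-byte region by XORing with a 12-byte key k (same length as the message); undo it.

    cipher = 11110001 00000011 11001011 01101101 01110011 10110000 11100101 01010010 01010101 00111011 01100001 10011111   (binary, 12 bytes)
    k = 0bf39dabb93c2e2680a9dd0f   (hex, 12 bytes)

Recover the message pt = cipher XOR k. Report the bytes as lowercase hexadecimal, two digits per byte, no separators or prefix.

faf056c6ca8ccb74d592bc90

XOR is its own inverse, so applying the key byte-wise gives the result directly.
f1 ^ 0b = fa
03 ^ f3 = f0
cb ^ 9d = 56
6d ^ ab = c6
73 ^ b9 = ca
b0 ^ 3c = 8c
e5 ^ 2e = cb
52 ^ 26 = 74
55 ^ 80 = d5
3b ^ a9 = 92
61 ^ dd = bc
9f ^ 0f = 90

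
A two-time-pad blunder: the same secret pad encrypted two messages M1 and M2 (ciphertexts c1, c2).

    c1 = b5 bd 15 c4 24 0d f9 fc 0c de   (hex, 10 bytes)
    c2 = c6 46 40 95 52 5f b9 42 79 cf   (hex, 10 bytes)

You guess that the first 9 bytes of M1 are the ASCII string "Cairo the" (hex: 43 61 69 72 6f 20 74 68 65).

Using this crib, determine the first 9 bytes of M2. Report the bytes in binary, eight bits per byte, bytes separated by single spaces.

00110000 10011010 00111100 00100011 00011001 01110010 00110100 11010110 00010000

First, c1 ⊕ c2 = (M1 ⊕ K) ⊕ (M2 ⊕ K) = M1 ⊕ M2, so the key drops out. Then M2 = (M1 ⊕ M2) ⊕ M1 over the first 9 bytes.
byte 0: (b5 ^ c6) ^ 43 = 73 ^ 43 = 30
byte 1: (bd ^ 46) ^ 61 = fb ^ 61 = 9a
byte 2: (15 ^ 40) ^ 69 = 55 ^ 69 = 3c
byte 3: (c4 ^ 95) ^ 72 = 51 ^ 72 = 23
byte 4: (24 ^ 52) ^ 6f = 76 ^ 6f = 19
byte 5: (0d ^ 5f) ^ 20 = 52 ^ 20 = 72
byte 6: (f9 ^ b9) ^ 74 = 40 ^ 74 = 34
byte 7: (fc ^ 42) ^ 68 = be ^ 68 = d6
byte 8: (0c ^ 79) ^ 65 = 75 ^ 65 = 10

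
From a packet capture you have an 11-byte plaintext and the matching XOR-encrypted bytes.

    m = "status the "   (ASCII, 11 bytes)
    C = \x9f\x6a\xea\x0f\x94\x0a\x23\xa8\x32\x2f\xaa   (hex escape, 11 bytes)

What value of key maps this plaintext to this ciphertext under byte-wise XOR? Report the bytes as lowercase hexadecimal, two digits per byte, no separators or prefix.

ec1e8b7be17903dc5a4a8a

Since C = m ⊕ key, XORing both sides with m gives key = m ⊕ C.
115 ⊕ 159 = 236
116 ⊕ 106 =  30
 97 ⊕ 234 = 139
116 ⊕  15 = 123
117 ⊕ 148 = 225
115 ⊕  10 = 121
 32 ⊕  35 =   3
116 ⊕ 168 = 220
104 ⊕  50 =  90
101 ⊕  47 =  74
 32 ⊕ 170 = 138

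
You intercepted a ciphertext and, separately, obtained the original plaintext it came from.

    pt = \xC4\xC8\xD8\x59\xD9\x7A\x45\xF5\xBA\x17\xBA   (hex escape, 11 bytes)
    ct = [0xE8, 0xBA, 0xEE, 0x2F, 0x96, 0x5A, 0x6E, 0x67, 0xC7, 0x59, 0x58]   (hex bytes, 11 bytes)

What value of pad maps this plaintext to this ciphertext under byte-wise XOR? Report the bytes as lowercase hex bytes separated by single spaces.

2c 72 36 76 4f 20 2b 92 7d 4e e2

Since ct = pt ⊕ pad, XORing both sides with pt gives pad = pt ⊕ ct.
byte 0: c4 xor e8 = 2c
byte 1: c8 xor ba = 72
byte 2: d8 xor ee = 36
byte 3: 59 xor 2f = 76
byte 4: d9 xor 96 = 4f
byte 5: 7a xor 5a = 20
byte 6: 45 xor 6e = 2b
byte 7: f5 xor 67 = 92
byte 8: ba xor c7 = 7d
byte 9: 17 xor 59 = 4e
byte 10: ba xor 58 = e2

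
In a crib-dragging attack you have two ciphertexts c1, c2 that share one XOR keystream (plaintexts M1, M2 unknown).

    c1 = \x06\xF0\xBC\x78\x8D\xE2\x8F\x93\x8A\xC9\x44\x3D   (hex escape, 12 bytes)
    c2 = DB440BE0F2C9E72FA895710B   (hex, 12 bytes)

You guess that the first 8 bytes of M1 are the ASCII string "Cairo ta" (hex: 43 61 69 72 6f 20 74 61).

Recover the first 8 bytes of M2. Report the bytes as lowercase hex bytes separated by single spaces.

9e d5 de ea 10 0b 1c dd

First, c1 ⊕ c2 = (M1 ⊕ K) ⊕ (M2 ⊕ K) = M1 ⊕ M2, so the key drops out. Then M2 = (M1 ⊕ M2) ⊕ M1 over the first 8 bytes.
byte 0: (06 ⊕ db) ⊕ 43 = dd ⊕ 43 = 9e
byte 1: (f0 ⊕ 44) ⊕ 61 = b4 ⊕ 61 = d5
byte 2: (bc ⊕ 0b) ⊕ 69 = b7 ⊕ 69 = de
byte 3: (78 ⊕ e0) ⊕ 72 = 98 ⊕ 72 = ea
byte 4: (8d ⊕ f2) ⊕ 6f = 7f ⊕ 6f = 10
byte 5: (e2 ⊕ c9) ⊕ 20 = 2b ⊕ 20 = 0b
byte 6: (8f ⊕ e7) ⊕ 74 = 68 ⊕ 74 = 1c
byte 7: (93 ⊕ 2f) ⊕ 61 = bc ⊕ 61 = dd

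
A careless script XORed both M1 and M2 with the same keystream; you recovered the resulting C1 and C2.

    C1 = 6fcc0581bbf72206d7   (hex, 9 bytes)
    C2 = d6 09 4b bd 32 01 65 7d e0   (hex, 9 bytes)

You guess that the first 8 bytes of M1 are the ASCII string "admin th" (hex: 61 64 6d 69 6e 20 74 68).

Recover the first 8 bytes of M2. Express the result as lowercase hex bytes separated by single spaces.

d8 a1 23 55 e7 d6 33 13

First, C1 ⊕ C2 = (M1 ⊕ K) ⊕ (M2 ⊕ K) = M1 ⊕ M2, so the key drops out. Then M2 = (M1 ⊕ M2) ⊕ M1 over the first 8 bytes.
byte 0: (6f xor d6) xor 61 = b9 xor 61 = d8
byte 1: (cc xor 09) xor 64 = c5 xor 64 = a1
byte 2: (05 xor 4b) xor 6d = 4e xor 6d = 23
byte 3: (81 xor bd) xor 69 = 3c xor 69 = 55
byte 4: (bb xor 32) xor 6e = 89 xor 6e = e7
byte 5: (f7 xor 01) xor 20 = f6 xor 20 = d6
byte 6: (22 xor 65) xor 74 = 47 xor 74 = 33
byte 7: (06 xor 7d) xor 68 = 7b xor 68 = 13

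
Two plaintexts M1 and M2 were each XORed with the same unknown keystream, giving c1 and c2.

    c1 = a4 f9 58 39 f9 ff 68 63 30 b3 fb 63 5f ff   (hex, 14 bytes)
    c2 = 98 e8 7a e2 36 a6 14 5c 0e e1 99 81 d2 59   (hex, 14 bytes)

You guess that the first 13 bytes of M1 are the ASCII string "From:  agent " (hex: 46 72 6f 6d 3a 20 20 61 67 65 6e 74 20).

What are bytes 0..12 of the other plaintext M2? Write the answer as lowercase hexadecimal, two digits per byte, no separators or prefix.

First, c1 ⊕ c2 = (M1 ⊕ K) ⊕ (M2 ⊕ K) = M1 ⊕ M2, so the key drops out. Then M2 = (M1 ⊕ M2) ⊕ M1 over the first 13 bytes.
byte 0: (a4 ^ 98) ^ 46 = 3c ^ 46 = 7a
byte 1: (f9 ^ e8) ^ 72 = 11 ^ 72 = 63
byte 2: (58 ^ 7a) ^ 6f = 22 ^ 6f = 4d
byte 3: (39 ^ e2) ^ 6d = db ^ 6d = b6
byte 4: (f9 ^ 36) ^ 3a = cf ^ 3a = f5
byte 5: (ff ^ a6) ^ 20 = 59 ^ 20 = 79
byte 6: (68 ^ 14) ^ 20 = 7c ^ 20 = 5c
byte 7: (63 ^ 5c) ^ 61 = 3f ^ 61 = 5e
byte 8: (30 ^ 0e) ^ 67 = 3e ^ 67 = 59
byte 9: (b3 ^ e1) ^ 65 = 52 ^ 65 = 37
byte 10: (fb ^ 99) ^ 6e = 62 ^ 6e = 0c
byte 11: (63 ^ 81) ^ 74 = e2 ^ 74 = 96
byte 12: (5f ^ d2) ^ 20 = 8d ^ 20 = ad

7a634db6f5795c5e59370c96ad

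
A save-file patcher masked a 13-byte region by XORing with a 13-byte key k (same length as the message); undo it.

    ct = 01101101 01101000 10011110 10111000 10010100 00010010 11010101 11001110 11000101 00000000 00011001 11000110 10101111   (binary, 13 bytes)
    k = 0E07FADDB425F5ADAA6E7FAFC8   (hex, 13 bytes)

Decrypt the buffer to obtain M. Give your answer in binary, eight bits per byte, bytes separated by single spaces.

XOR is its own inverse, so applying the key byte-wise gives the result directly.
01101101 xor 00001110 = 01100011
01101000 xor 00000111 = 01101111
10011110 xor 11111010 = 01100100
10111000 xor 11011101 = 01100101
10010100 xor 10110100 = 00100000
00010010 xor 00100101 = 00110111
11010101 xor 11110101 = 00100000
11001110 xor 10101101 = 01100011
11000101 xor 10101010 = 01101111
00000000 xor 01101110 = 01101110
00011001 xor 01111111 = 01100110
11000110 xor 10101111 = 01101001
10101111 xor 11001000 = 01100111

01100011 01101111 01100100 01100101 00100000 00110111 00100000 01100011 01101111 01101110 01100110 01101001 01100111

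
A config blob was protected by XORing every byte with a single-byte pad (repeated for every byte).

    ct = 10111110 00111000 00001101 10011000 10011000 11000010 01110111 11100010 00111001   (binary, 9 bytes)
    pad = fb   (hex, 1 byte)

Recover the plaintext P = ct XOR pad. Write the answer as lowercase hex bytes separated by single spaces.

The 1-byte key repeats, so the effective keystream is fb fb fb fb fb fb fb fb fb.
byte 0: 190 ⊕ 251 =  69
byte 1:  56 ⊕ 251 = 195
byte 2:  13 ⊕ 251 = 246
byte 3: 152 ⊕ 251 =  99
byte 4: 152 ⊕ 251 =  99
byte 5: 194 ⊕ 251 =  57
byte 6: 119 ⊕ 251 = 140
byte 7: 226 ⊕ 251 =  25
byte 8:  57 ⊕ 251 = 194

45 c3 f6 63 63 39 8c 19 c2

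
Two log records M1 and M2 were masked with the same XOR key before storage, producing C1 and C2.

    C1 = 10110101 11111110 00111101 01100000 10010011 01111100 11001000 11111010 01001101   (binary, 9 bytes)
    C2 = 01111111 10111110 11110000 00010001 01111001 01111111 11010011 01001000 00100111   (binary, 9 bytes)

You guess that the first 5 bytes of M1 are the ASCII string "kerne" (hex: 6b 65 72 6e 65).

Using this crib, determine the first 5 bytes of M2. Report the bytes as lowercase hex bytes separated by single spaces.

a1 25 bf 1f 8f

First, C1 ⊕ C2 = (M1 ⊕ K) ⊕ (M2 ⊕ K) = M1 ⊕ M2, so the key drops out. Then M2 = (M1 ⊕ M2) ⊕ M1 over the first 5 bytes.
byte 0: (b5 XOR 7f) XOR 6b = ca XOR 6b = a1
byte 1: (fe XOR be) XOR 65 = 40 XOR 65 = 25
byte 2: (3d XOR f0) XOR 72 = cd XOR 72 = bf
byte 3: (60 XOR 11) XOR 6e = 71 XOR 6e = 1f
byte 4: (93 XOR 79) XOR 65 = ea XOR 65 = 8f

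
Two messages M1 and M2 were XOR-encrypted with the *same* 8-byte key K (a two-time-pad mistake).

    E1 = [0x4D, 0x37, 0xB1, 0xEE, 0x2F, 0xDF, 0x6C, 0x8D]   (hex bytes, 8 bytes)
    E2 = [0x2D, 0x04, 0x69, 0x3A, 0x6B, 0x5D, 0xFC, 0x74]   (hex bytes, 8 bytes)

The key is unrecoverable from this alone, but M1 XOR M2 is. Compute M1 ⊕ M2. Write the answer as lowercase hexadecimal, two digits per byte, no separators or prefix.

E1 ⊕ E2 = (M1 ⊕ K) ⊕ (M2 ⊕ K) = M1 ⊕ M2 — the shared key cancels under XOR.
byte 0:  77 ^  45 =  96
byte 1:  55 ^   4 =  51
byte 2: 177 ^ 105 = 216
byte 3: 238 ^  58 = 212
byte 4:  47 ^ 107 =  68
byte 5: 223 ^  93 = 130
byte 6: 108 ^ 252 = 144
byte 7: 141 ^ 116 = 249

6033d8d4448290f9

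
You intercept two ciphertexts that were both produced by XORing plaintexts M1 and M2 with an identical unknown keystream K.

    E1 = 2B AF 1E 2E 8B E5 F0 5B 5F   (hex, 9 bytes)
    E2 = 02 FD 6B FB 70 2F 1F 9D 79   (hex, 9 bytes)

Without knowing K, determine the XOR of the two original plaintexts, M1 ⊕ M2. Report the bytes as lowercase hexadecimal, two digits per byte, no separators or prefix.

E1 ⊕ E2 = (M1 ⊕ K) ⊕ (M2 ⊕ K) = M1 ⊕ M2 — the shared key cancels under XOR.
 43 xor   2 =  41
175 xor 253 =  82
 30 xor 107 = 117
 46 xor 251 = 213
139 xor 112 = 251
229 xor  47 = 202
240 xor  31 = 239
 91 xor 157 = 198
 95 xor 121 =  38

295275d5fbcaefc626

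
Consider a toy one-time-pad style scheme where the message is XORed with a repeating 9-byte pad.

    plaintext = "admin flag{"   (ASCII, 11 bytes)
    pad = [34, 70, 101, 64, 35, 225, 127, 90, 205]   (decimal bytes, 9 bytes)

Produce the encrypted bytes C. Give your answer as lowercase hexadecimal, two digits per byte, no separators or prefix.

The 9-byte key repeats, so the effective keystream is 22 46 65 40 23 e1 7f 5a cd 22 46.
byte 0: 61 ⊕ 22 = 43
byte 1: 64 ⊕ 46 = 22
byte 2: 6d ⊕ 65 = 08
byte 3: 69 ⊕ 40 = 29
byte 4: 6e ⊕ 23 = 4d
byte 5: 20 ⊕ e1 = c1
byte 6: 66 ⊕ 7f = 19
byte 7: 6c ⊕ 5a = 36
byte 8: 61 ⊕ cd = ac
byte 9: 67 ⊕ 22 = 45
byte 10: 7b ⊕ 46 = 3d

432208294dc11936ac453d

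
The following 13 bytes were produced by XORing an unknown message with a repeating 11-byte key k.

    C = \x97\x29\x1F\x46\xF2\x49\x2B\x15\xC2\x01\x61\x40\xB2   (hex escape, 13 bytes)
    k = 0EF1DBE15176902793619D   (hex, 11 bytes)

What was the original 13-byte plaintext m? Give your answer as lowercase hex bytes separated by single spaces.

99 d8 c4 a7 a3 3f bb 32 51 60 fc 4e 43

The 11-byte key repeats, so the effective keystream is 0e f1 db e1 51 76 90 27 93 61 9d 0e f1.
byte 0: 97 ^ 0e = 99
byte 1: 29 ^ f1 = d8
byte 2: 1f ^ db = c4
byte 3: 46 ^ e1 = a7
byte 4: f2 ^ 51 = a3
byte 5: 49 ^ 76 = 3f
byte 6: 2b ^ 90 = bb
byte 7: 15 ^ 27 = 32
byte 8: c2 ^ 93 = 51
byte 9: 01 ^ 61 = 60
byte 10: 61 ^ 9d = fc
byte 11: 40 ^ 0e = 4e
byte 12: b2 ^ f1 = 43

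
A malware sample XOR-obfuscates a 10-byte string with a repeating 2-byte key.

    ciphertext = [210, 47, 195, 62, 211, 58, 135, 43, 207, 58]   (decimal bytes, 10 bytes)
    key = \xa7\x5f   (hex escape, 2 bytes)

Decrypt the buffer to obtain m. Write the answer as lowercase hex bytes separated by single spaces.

75 70 64 61 74 65 20 74 68 65

The 2-byte key repeats, so the effective keystream is a7 5f a7 5f a7 5f a7 5f a7 5f.
byte 0: d2 ⊕ a7 = 75
byte 1: 2f ⊕ 5f = 70
byte 2: c3 ⊕ a7 = 64
byte 3: 3e ⊕ 5f = 61
byte 4: d3 ⊕ a7 = 74
byte 5: 3a ⊕ 5f = 65
byte 6: 87 ⊕ a7 = 20
byte 7: 2b ⊕ 5f = 74
byte 8: cf ⊕ a7 = 68
byte 9: 3a ⊕ 5f = 65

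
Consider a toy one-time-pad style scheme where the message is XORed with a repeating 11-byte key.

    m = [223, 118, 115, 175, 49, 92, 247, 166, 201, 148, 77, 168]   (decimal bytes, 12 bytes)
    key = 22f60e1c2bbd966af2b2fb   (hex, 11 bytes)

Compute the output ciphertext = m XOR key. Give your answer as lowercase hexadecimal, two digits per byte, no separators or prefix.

fd807db31ae161cc3b26b68a

The 11-byte key repeats, so the effective keystream is 22 f6 0e 1c 2b bd 96 6a f2 b2 fb 22.
byte 0: 11011111 xor 00100010 = 11111101
byte 1: 01110110 xor 11110110 = 10000000
byte 2: 01110011 xor 00001110 = 01111101
byte 3: 10101111 xor 00011100 = 10110011
byte 4: 00110001 xor 00101011 = 00011010
byte 5: 01011100 xor 10111101 = 11100001
byte 6: 11110111 xor 10010110 = 01100001
byte 7: 10100110 xor 01101010 = 11001100
byte 8: 11001001 xor 11110010 = 00111011
byte 9: 10010100 xor 10110010 = 00100110
byte 10: 01001101 xor 11111011 = 10110110
byte 11: 10101000 xor 00100010 = 10001010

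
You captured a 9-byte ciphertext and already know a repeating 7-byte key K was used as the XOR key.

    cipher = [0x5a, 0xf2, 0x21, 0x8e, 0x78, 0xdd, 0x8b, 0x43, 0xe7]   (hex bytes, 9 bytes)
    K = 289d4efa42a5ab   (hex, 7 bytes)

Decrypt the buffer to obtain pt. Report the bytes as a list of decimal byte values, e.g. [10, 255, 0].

[114, 111, 111, 116, 58, 120, 32, 107, 122]

The 7-byte key repeats, so the effective keystream is 28 9d 4e fa 42 a5 ab 28 9d.
byte 0: 01011010 xor 00101000 = 01110010
byte 1: 11110010 xor 10011101 = 01101111
byte 2: 00100001 xor 01001110 = 01101111
byte 3: 10001110 xor 11111010 = 01110100
byte 4: 01111000 xor 01000010 = 00111010
byte 5: 11011101 xor 10100101 = 01111000
byte 6: 10001011 xor 10101011 = 00100000
byte 7: 01000011 xor 00101000 = 01101011
byte 8: 11100111 xor 10011101 = 01111010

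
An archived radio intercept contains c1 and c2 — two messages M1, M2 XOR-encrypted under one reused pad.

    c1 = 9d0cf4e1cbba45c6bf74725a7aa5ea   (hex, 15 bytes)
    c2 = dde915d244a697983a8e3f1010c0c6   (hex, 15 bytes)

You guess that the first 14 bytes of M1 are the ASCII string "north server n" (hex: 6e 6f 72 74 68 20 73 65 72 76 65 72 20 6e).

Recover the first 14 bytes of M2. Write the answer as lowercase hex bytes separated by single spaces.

First, c1 ⊕ c2 = (M1 ⊕ K) ⊕ (M2 ⊕ K) = M1 ⊕ M2, so the key drops out. Then M2 = (M1 ⊕ M2) ⊕ M1 over the first 14 bytes.
byte 0: (9d xor dd) xor 6e = 40 xor 6e = 2e
byte 1: (0c xor e9) xor 6f = e5 xor 6f = 8a
byte 2: (f4 xor 15) xor 72 = e1 xor 72 = 93
byte 3: (e1 xor d2) xor 74 = 33 xor 74 = 47
byte 4: (cb xor 44) xor 68 = 8f xor 68 = e7
byte 5: (ba xor a6) xor 20 = 1c xor 20 = 3c
byte 6: (45 xor 97) xor 73 = d2 xor 73 = a1
byte 7: (c6 xor 98) xor 65 = 5e xor 65 = 3b
byte 8: (bf xor 3a) xor 72 = 85 xor 72 = f7
byte 9: (74 xor 8e) xor 76 = fa xor 76 = 8c
byte 10: (72 xor 3f) xor 65 = 4d xor 65 = 28
byte 11: (5a xor 10) xor 72 = 4a xor 72 = 38
byte 12: (7a xor 10) xor 20 = 6a xor 20 = 4a
byte 13: (a5 xor c0) xor 6e = 65 xor 6e = 0b

2e 8a 93 47 e7 3c a1 3b f7 8c 28 38 4a 0b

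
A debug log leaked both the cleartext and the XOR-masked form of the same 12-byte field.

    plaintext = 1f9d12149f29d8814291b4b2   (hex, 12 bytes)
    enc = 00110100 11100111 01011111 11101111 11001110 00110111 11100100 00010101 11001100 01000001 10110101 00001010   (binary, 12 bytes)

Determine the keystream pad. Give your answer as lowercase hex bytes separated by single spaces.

2b 7a 4d fb 51 1e 3c 94 8e d0 01 b8

Since enc = plaintext ⊕ pad, XORing both sides with plaintext gives pad = plaintext ⊕ enc.
00011111 ^ 00110100 = 00101011
10011101 ^ 11100111 = 01111010
00010010 ^ 01011111 = 01001101
00010100 ^ 11101111 = 11111011
10011111 ^ 11001110 = 01010001
00101001 ^ 00110111 = 00011110
11011000 ^ 11100100 = 00111100
10000001 ^ 00010101 = 10010100
01000010 ^ 11001100 = 10001110
10010001 ^ 01000001 = 11010000
10110100 ^ 10110101 = 00000001
10110010 ^ 00001010 = 10111000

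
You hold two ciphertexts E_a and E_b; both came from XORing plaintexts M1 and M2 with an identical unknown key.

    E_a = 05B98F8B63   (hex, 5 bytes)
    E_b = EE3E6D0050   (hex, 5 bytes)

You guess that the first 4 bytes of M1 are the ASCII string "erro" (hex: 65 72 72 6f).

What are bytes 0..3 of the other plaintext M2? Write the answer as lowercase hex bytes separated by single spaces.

First, E_a ⊕ E_b = (M1 ⊕ K) ⊕ (M2 ⊕ K) = M1 ⊕ M2, so the key drops out. Then M2 = (M1 ⊕ M2) ⊕ M1 over the first 4 bytes.
byte 0: (05 xor ee) xor 65 = eb xor 65 = 8e
byte 1: (b9 xor 3e) xor 72 = 87 xor 72 = f5
byte 2: (8f xor 6d) xor 72 = e2 xor 72 = 90
byte 3: (8b xor 00) xor 6f = 8b xor 6f = e4

8e f5 90 e4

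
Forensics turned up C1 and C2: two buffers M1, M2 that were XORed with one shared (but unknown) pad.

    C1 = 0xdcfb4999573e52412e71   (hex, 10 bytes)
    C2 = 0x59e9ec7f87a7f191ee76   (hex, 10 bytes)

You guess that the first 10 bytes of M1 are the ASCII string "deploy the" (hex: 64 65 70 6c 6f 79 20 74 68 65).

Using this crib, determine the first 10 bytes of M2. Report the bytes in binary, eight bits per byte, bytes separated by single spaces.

11100001 01110111 11010101 10001010 10111111 11100000 10000011 10100100 10101000 01100010

First, C1 ⊕ C2 = (M1 ⊕ K) ⊕ (M2 ⊕ K) = M1 ⊕ M2, so the key drops out. Then M2 = (M1 ⊕ M2) ⊕ M1 over the first 10 bytes.
byte 0: (dc ^ 59) ^ 64 = 85 ^ 64 = e1
byte 1: (fb ^ e9) ^ 65 = 12 ^ 65 = 77
byte 2: (49 ^ ec) ^ 70 = a5 ^ 70 = d5
byte 3: (99 ^ 7f) ^ 6c = e6 ^ 6c = 8a
byte 4: (57 ^ 87) ^ 6f = d0 ^ 6f = bf
byte 5: (3e ^ a7) ^ 79 = 99 ^ 79 = e0
byte 6: (52 ^ f1) ^ 20 = a3 ^ 20 = 83
byte 7: (41 ^ 91) ^ 74 = d0 ^ 74 = a4
byte 8: (2e ^ ee) ^ 68 = c0 ^ 68 = a8
byte 9: (71 ^ 76) ^ 65 = 07 ^ 65 = 62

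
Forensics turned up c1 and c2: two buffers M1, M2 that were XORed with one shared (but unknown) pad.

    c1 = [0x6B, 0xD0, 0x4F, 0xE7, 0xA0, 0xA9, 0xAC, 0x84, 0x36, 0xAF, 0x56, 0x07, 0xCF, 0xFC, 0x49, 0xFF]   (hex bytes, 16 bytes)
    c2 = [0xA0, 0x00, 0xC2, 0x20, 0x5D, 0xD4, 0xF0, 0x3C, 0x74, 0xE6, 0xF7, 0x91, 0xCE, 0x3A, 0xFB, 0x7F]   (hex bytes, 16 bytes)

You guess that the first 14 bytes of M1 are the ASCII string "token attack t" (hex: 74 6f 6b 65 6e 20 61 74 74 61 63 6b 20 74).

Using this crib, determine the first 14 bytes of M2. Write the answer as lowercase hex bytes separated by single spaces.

bf bf e6 a2 93 5d 3d cc 36 28 c2 fd 21 b2

First, c1 ⊕ c2 = (M1 ⊕ K) ⊕ (M2 ⊕ K) = M1 ⊕ M2, so the key drops out. Then M2 = (M1 ⊕ M2) ⊕ M1 over the first 14 bytes.
byte 0: (6b xor a0) xor 74 = cb xor 74 = bf
byte 1: (d0 xor 00) xor 6f = d0 xor 6f = bf
byte 2: (4f xor c2) xor 6b = 8d xor 6b = e6
byte 3: (e7 xor 20) xor 65 = c7 xor 65 = a2
byte 4: (a0 xor 5d) xor 6e = fd xor 6e = 93
byte 5: (a9 xor d4) xor 20 = 7d xor 20 = 5d
byte 6: (ac xor f0) xor 61 = 5c xor 61 = 3d
byte 7: (84 xor 3c) xor 74 = b8 xor 74 = cc
byte 8: (36 xor 74) xor 74 = 42 xor 74 = 36
byte 9: (af xor e6) xor 61 = 49 xor 61 = 28
byte 10: (56 xor f7) xor 63 = a1 xor 63 = c2
byte 11: (07 xor 91) xor 6b = 96 xor 6b = fd
byte 12: (cf xor ce) xor 20 = 01 xor 20 = 21
byte 13: (fc xor 3a) xor 74 = c6 xor 74 = b2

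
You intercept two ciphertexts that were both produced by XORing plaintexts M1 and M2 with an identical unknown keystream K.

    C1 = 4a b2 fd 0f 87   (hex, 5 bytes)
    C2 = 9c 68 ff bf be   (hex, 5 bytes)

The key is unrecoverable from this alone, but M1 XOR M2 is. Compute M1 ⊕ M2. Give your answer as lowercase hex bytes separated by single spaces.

d6 da 02 b0 39

C1 ⊕ C2 = (M1 ⊕ K) ⊕ (M2 ⊕ K) = M1 ⊕ M2 — the shared key cancels under XOR.
byte 0: 4a ^ 9c = d6
byte 1: b2 ^ 68 = da
byte 2: fd ^ ff = 02
byte 3: 0f ^ bf = b0
byte 4: 87 ^ be = 39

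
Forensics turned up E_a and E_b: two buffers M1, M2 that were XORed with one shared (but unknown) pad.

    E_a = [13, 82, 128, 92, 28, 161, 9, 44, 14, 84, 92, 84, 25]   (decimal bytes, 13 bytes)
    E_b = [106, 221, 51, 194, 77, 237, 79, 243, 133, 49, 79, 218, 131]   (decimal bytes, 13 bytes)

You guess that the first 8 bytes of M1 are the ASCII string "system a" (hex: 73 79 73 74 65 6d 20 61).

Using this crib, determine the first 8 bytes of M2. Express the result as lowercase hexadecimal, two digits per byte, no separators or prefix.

First, E_a ⊕ E_b = (M1 ⊕ K) ⊕ (M2 ⊕ K) = M1 ⊕ M2, so the key drops out. Then M2 = (M1 ⊕ M2) ⊕ M1 over the first 8 bytes.
byte 0: (0d ^ 6a) ^ 73 = 67 ^ 73 = 14
byte 1: (52 ^ dd) ^ 79 = 8f ^ 79 = f6
byte 2: (80 ^ 33) ^ 73 = b3 ^ 73 = c0
byte 3: (5c ^ c2) ^ 74 = 9e ^ 74 = ea
byte 4: (1c ^ 4d) ^ 65 = 51 ^ 65 = 34
byte 5: (a1 ^ ed) ^ 6d = 4c ^ 6d = 21
byte 6: (09 ^ 4f) ^ 20 = 46 ^ 20 = 66
byte 7: (2c ^ f3) ^ 61 = df ^ 61 = be

14f6c0ea342166be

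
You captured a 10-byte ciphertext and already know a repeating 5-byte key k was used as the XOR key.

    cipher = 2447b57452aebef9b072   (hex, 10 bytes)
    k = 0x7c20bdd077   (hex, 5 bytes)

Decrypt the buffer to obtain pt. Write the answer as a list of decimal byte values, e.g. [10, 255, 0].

The 5-byte key repeats, so the effective keystream is 7c 20 bd d0 77 7c 20 bd d0 77.
byte 0:  36 xor 124 =  88
byte 1:  71 xor  32 = 103
byte 2: 181 xor 189 =   8
byte 3: 116 xor 208 = 164
byte 4:  82 xor 119 =  37
byte 5: 174 xor 124 = 210
byte 6: 190 xor  32 = 158
byte 7: 249 xor 189 =  68
byte 8: 176 xor 208 =  96
byte 9: 114 xor 119 =   5

[88, 103, 8, 164, 37, 210, 158, 68, 96, 5]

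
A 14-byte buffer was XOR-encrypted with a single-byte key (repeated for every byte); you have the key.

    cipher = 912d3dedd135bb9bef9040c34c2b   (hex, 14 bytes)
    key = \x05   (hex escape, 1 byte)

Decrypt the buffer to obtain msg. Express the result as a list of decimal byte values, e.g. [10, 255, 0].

The 1-byte key repeats, so the effective keystream is 05 05 05 05 05 05 05 05 05 05 05 05 05 05.
byte 0: 10010001 ⊕ 00000101 = 10010100
byte 1: 00101101 ⊕ 00000101 = 00101000
byte 2: 00111101 ⊕ 00000101 = 00111000
byte 3: 11101101 ⊕ 00000101 = 11101000
byte 4: 11010001 ⊕ 00000101 = 11010100
byte 5: 00110101 ⊕ 00000101 = 00110000
byte 6: 10111011 ⊕ 00000101 = 10111110
byte 7: 10011011 ⊕ 00000101 = 10011110
byte 8: 11101111 ⊕ 00000101 = 11101010
byte 9: 10010000 ⊕ 00000101 = 10010101
byte 10: 01000000 ⊕ 00000101 = 01000101
byte 11: 11000011 ⊕ 00000101 = 11000110
byte 12: 01001100 ⊕ 00000101 = 01001001
byte 13: 00101011 ⊕ 00000101 = 00101110

[148, 40, 56, 232, 212, 48, 190, 158, 234, 149, 69, 198, 73, 46]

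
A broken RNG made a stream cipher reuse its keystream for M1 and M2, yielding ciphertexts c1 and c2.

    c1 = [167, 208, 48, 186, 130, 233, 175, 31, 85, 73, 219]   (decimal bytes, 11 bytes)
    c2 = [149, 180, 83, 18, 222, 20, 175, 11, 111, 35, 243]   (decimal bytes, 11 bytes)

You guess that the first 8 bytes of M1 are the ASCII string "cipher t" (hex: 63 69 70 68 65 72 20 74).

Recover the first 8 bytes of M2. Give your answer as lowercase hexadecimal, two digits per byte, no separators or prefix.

510d13c0398f2060

First, c1 ⊕ c2 = (M1 ⊕ K) ⊕ (M2 ⊕ K) = M1 ⊕ M2, so the key drops out. Then M2 = (M1 ⊕ M2) ⊕ M1 over the first 8 bytes.
byte 0: (a7 ⊕ 95) ⊕ 63 = 32 ⊕ 63 = 51
byte 1: (d0 ⊕ b4) ⊕ 69 = 64 ⊕ 69 = 0d
byte 2: (30 ⊕ 53) ⊕ 70 = 63 ⊕ 70 = 13
byte 3: (ba ⊕ 12) ⊕ 68 = a8 ⊕ 68 = c0
byte 4: (82 ⊕ de) ⊕ 65 = 5c ⊕ 65 = 39
byte 5: (e9 ⊕ 14) ⊕ 72 = fd ⊕ 72 = 8f
byte 6: (af ⊕ af) ⊕ 20 = 00 ⊕ 20 = 20
byte 7: (1f ⊕ 0b) ⊕ 74 = 14 ⊕ 74 = 60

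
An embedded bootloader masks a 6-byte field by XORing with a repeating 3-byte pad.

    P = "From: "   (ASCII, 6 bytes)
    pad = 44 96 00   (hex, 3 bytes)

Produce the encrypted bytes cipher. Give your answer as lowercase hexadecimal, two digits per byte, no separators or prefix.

The 3-byte key repeats, so the effective keystream is 44 96 00 44 96 00.
byte 0: 01000110 XOR 01000100 = 00000010
byte 1: 01110010 XOR 10010110 = 11100100
byte 2: 01101111 XOR 00000000 = 01101111
byte 3: 01101101 XOR 01000100 = 00101001
byte 4: 00111010 XOR 10010110 = 10101100
byte 5: 00100000 XOR 00000000 = 00100000

02e46f29ac20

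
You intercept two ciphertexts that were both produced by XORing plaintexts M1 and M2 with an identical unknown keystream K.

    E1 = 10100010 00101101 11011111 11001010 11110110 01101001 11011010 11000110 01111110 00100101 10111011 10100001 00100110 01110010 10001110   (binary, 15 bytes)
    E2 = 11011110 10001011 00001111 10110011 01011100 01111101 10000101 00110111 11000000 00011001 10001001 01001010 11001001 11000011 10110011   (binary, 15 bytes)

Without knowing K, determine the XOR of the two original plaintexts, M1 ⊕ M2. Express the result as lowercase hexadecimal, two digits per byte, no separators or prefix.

E1 ⊕ E2 = (M1 ⊕ K) ⊕ (M2 ⊕ K) = M1 ⊕ M2 — the shared key cancels under XOR.
162 XOR 222 = 124
 45 XOR 139 = 166
223 XOR  15 = 208
202 XOR 179 = 121
246 XOR  92 = 170
105 XOR 125 =  20
218 XOR 133 =  95
198 XOR  55 = 241
126 XOR 192 = 190
 37 XOR  25 =  60
187 XOR 137 =  50
161 XOR  74 = 235
 38 XOR 201 = 239
114 XOR 195 = 177
142 XOR 179 =  61

7ca6d079aa145ff1be3c32ebefb13d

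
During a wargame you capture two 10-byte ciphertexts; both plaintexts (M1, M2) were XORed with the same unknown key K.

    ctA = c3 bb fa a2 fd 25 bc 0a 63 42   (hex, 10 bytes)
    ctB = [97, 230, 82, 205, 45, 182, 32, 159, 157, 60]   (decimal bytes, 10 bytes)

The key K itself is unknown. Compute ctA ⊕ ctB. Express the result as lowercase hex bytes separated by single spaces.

ctA ⊕ ctB = (M1 ⊕ K) ⊕ (M2 ⊕ K) = M1 ⊕ M2 — the shared key cancels under XOR.
11000011 XOR 01100001 = 10100010
10111011 XOR 11100110 = 01011101
11111010 XOR 01010010 = 10101000
10100010 XOR 11001101 = 01101111
11111101 XOR 00101101 = 11010000
00100101 XOR 10110110 = 10010011
10111100 XOR 00100000 = 10011100
00001010 XOR 10011111 = 10010101
01100011 XOR 10011101 = 11111110
01000010 XOR 00111100 = 01111110

a2 5d a8 6f d0 93 9c 95 fe 7e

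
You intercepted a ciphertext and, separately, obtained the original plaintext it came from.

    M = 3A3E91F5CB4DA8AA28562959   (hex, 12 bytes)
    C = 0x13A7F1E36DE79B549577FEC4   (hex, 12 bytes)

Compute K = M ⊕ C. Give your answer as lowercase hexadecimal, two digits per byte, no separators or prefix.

Since C = M ⊕ K, XORing both sides with M gives K = M ⊕ C.
byte 0: 3a ^ 13 = 29
byte 1: 3e ^ a7 = 99
byte 2: 91 ^ f1 = 60
byte 3: f5 ^ e3 = 16
byte 4: cb ^ 6d = a6
byte 5: 4d ^ e7 = aa
byte 6: a8 ^ 9b = 33
byte 7: aa ^ 54 = fe
byte 8: 28 ^ 95 = bd
byte 9: 56 ^ 77 = 21
byte 10: 29 ^ fe = d7
byte 11: 59 ^ c4 = 9d

29996016a6aa33febd21d79d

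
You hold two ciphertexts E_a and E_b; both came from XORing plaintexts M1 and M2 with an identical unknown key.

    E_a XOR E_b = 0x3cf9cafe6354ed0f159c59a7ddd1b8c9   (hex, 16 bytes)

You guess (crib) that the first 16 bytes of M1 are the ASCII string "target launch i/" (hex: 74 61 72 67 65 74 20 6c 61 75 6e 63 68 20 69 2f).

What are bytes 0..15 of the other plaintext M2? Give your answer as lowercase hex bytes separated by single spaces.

48 98 b8 99 06 20 cd 63 74 e9 37 c4 b5 f1 d1 e6

Since E_a ⊕ E_b = M1 ⊕ M2, XORing with the guessed M1 bytes yields the corresponding M2 bytes: M2 = (E_a ⊕ E_b) ⊕ M1.
byte 0: 3c XOR 74 = 48
byte 1: f9 XOR 61 = 98
byte 2: ca XOR 72 = b8
byte 3: fe XOR 67 = 99
byte 4: 63 XOR 65 = 06
byte 5: 54 XOR 74 = 20
byte 6: ed XOR 20 = cd
byte 7: 0f XOR 6c = 63
byte 8: 15 XOR 61 = 74
byte 9: 9c XOR 75 = e9
byte 10: 59 XOR 6e = 37
byte 11: a7 XOR 63 = c4
byte 12: dd XOR 68 = b5
byte 13: d1 XOR 20 = f1
byte 14: b8 XOR 69 = d1
byte 15: c9 XOR 2f = e6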